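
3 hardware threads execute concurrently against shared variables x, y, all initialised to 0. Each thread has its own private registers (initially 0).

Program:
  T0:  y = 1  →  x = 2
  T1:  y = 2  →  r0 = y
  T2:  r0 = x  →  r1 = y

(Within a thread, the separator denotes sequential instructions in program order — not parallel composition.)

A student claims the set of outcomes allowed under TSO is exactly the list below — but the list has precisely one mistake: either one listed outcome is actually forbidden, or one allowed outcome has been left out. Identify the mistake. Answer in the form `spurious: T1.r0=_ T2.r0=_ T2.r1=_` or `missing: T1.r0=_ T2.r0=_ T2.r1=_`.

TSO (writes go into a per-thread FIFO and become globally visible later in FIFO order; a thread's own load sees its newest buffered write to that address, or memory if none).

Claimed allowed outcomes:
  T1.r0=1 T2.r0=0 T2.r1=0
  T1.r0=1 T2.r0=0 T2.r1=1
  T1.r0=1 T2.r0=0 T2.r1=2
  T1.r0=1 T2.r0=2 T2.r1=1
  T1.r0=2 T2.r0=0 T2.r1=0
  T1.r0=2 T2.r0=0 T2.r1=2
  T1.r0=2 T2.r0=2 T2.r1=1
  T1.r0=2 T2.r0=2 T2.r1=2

outcome vector order: (T1.r0,T2.r0,T2.r1)
TSO: 9 outcomes — {(1,0,0) (1,0,1) (1,0,2) (1,2,1) (2,0,0) (2,0,1) (2,0,2) (2,2,1) (2,2,2)}
TSO∖claimed = {(2,0,1)}

missing: T1.r0=2 T2.r0=0 T2.r1=1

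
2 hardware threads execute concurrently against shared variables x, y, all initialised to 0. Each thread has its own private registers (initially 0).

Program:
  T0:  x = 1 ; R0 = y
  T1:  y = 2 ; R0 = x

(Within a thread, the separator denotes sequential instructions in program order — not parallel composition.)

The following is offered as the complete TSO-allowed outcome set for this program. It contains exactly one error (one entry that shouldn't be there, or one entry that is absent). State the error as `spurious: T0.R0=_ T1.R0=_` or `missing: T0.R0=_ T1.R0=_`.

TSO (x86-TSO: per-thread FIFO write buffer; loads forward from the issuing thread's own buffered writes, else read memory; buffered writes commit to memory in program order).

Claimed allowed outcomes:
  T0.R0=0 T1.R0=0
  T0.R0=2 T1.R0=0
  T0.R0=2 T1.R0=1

missing: T0.R0=0 T1.R0=1

outcome vector order: (T0.R0,T1.R0)
TSO (4): 00; 01; 20; 21
TSO∖claimed = {01}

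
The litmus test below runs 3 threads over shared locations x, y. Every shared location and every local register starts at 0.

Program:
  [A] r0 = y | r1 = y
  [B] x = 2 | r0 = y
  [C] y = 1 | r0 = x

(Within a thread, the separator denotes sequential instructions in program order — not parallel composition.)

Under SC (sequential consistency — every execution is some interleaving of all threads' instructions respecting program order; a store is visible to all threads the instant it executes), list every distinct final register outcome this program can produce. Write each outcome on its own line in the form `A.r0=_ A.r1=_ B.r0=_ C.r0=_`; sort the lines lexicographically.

outcome vector order: (A.r0,A.r1,B.r0,C.r0)
|SC outcomes| = 9

A.r0=0 A.r1=0 B.r0=0 C.r0=2
A.r0=0 A.r1=0 B.r0=1 C.r0=0
A.r0=0 A.r1=0 B.r0=1 C.r0=2
A.r0=0 A.r1=1 B.r0=0 C.r0=2
A.r0=0 A.r1=1 B.r0=1 C.r0=0
A.r0=0 A.r1=1 B.r0=1 C.r0=2
A.r0=1 A.r1=1 B.r0=0 C.r0=2
A.r0=1 A.r1=1 B.r0=1 C.r0=0
A.r0=1 A.r1=1 B.r0=1 C.r0=2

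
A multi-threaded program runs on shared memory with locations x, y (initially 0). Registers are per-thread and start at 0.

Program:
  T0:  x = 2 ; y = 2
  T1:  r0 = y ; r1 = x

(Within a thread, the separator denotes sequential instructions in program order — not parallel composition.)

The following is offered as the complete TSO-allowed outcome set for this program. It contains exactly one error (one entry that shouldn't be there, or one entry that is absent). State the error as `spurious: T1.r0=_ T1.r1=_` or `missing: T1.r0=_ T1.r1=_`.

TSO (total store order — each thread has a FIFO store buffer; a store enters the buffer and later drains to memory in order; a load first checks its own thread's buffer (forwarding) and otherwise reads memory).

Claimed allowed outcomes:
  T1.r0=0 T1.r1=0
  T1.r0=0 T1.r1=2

outcome vector order: (T1.r0,T1.r1)
TSO: 3 outcomes — {(0,0) (0,2) (2,2)}
TSO∖claimed = {(2,2)}

missing: T1.r0=2 T1.r1=2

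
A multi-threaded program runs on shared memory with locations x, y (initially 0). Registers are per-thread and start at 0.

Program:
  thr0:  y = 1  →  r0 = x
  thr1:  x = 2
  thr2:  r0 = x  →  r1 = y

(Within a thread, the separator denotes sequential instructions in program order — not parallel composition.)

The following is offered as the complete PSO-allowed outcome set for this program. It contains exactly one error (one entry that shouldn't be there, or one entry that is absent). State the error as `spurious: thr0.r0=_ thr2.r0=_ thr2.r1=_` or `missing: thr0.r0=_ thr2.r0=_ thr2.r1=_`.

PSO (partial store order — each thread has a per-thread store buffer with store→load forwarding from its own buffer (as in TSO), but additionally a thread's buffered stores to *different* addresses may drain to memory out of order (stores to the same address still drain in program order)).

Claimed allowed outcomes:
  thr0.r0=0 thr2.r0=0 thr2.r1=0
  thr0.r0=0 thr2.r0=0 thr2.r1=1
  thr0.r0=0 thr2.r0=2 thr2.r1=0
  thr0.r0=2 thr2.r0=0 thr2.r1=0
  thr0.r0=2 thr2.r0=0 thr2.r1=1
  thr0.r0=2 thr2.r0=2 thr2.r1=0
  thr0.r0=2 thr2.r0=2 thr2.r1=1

missing: thr0.r0=0 thr2.r0=2 thr2.r1=1

outcome vector order: (thr0.r0,thr2.r0,thr2.r1)
under PSO → 000 001 020 021 200 201 220 221
PSO∖claimed = {021}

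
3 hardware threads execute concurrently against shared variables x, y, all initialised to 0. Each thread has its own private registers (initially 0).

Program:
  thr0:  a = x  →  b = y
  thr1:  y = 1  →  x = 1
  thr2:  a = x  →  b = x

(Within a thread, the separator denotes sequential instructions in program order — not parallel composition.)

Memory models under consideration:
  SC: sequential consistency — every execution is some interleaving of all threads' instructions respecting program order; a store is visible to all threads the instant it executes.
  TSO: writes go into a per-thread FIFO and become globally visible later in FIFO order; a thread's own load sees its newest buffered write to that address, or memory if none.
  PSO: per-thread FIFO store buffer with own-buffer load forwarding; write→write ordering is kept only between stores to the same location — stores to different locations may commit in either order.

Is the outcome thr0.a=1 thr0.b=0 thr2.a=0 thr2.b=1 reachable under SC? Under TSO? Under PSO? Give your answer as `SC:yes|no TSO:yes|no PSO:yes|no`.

outcome vector order: (thr0.a,thr0.b,thr2.a,thr2.b)
under SC → 0000 0001 0011 0100 0101 0111 1100 1101 1111
under TSO → 0000 0001 0011 0100 0101 0111 1100 1101 1111
under PSO → 0000 0001 0011 0100 0101 0111 1000 1001 1011 1100 1101 1111
target 1001 ∈ {PSO}

SC:no TSO:no PSO:yes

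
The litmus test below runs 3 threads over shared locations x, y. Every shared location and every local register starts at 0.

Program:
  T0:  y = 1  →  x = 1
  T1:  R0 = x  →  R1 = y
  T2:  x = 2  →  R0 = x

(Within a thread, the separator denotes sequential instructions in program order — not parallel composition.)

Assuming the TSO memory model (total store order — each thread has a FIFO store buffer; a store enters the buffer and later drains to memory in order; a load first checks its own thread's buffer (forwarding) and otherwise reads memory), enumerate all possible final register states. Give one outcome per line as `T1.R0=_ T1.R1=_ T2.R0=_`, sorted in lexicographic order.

outcome vector order: (T1.R0,T1.R1,T2.R0)
|TSO outcomes| = 10

T1.R0=0 T1.R1=0 T2.R0=1
T1.R0=0 T1.R1=0 T2.R0=2
T1.R0=0 T1.R1=1 T2.R0=1
T1.R0=0 T1.R1=1 T2.R0=2
T1.R0=1 T1.R1=1 T2.R0=1
T1.R0=1 T1.R1=1 T2.R0=2
T1.R0=2 T1.R1=0 T2.R0=1
T1.R0=2 T1.R1=0 T2.R0=2
T1.R0=2 T1.R1=1 T2.R0=1
T1.R0=2 T1.R1=1 T2.R0=2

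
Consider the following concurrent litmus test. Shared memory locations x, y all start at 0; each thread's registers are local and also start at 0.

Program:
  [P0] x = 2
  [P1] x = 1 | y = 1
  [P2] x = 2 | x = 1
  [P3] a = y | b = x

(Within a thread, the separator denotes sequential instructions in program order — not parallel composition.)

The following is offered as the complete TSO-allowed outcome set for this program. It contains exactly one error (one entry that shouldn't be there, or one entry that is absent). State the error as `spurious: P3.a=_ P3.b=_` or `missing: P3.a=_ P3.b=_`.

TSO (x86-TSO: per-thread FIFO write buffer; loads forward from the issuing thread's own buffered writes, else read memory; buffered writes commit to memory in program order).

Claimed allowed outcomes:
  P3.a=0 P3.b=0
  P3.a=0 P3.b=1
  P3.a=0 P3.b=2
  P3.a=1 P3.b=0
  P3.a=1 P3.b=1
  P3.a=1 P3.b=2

spurious: P3.a=1 P3.b=0

outcome vector order: (P3.a,P3.b)
TSO: 5 outcomes — {00 01 02 11 12}
claimed∖TSO = {10}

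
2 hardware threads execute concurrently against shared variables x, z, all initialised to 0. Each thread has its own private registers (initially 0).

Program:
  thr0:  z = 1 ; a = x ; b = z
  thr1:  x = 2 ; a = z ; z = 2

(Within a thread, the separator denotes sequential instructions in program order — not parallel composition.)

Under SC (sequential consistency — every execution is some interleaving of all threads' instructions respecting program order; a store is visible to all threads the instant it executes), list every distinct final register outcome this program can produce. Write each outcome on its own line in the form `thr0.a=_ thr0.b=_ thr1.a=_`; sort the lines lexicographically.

thr0.a=0 thr0.b=1 thr1.a=1
thr0.a=0 thr0.b=2 thr1.a=1
thr0.a=2 thr0.b=1 thr1.a=0
thr0.a=2 thr0.b=1 thr1.a=1
thr0.a=2 thr0.b=2 thr1.a=0
thr0.a=2 thr0.b=2 thr1.a=1

outcome vector order: (thr0.a,thr0.b,thr1.a)
|SC outcomes| = 6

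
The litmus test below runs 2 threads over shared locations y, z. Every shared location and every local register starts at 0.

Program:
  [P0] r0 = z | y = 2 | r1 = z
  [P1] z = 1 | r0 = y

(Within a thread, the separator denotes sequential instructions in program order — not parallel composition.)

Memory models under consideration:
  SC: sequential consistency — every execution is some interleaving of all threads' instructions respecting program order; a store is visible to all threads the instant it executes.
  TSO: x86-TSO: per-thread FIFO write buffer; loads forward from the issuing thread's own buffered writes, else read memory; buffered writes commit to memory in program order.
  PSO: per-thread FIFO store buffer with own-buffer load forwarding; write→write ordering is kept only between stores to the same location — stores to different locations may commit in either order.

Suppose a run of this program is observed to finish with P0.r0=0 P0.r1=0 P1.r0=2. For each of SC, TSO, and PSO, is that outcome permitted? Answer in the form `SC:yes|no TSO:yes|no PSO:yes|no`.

outcome vector order: (P0.r0,P0.r1,P1.r0)
SC: 5 outcomes — {002, 010, 012, 110, 112}
TSO: 6 outcomes — {000, 002, 010, 012, 110, 112}
PSO: 6 outcomes — {000, 002, 010, 012, 110, 112}
target 002 ∈ {SC,TSO,PSO}

SC:yes TSO:yes PSO:yes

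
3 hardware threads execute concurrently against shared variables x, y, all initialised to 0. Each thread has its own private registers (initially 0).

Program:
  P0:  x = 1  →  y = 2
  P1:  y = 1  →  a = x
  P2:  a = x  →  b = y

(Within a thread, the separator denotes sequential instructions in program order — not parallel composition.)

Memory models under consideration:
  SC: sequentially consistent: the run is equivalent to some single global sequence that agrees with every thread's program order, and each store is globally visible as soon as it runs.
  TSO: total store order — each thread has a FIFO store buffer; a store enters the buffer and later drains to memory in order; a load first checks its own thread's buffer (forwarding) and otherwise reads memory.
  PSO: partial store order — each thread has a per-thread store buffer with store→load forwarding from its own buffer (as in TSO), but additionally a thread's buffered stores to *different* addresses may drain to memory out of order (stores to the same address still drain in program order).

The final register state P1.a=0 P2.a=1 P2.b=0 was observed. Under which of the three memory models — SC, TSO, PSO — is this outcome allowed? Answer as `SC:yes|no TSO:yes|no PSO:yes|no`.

SC:no TSO:yes PSO:yes

outcome vector order: (P1.a,P2.a,P2.b)
[SC] allowed = {<0 0 0>; <0 0 1>; <0 0 2>; <0 1 1>; <0 1 2>; <1 0 0>; <1 0 1>; <1 0 2>; <1 1 0>; <1 1 1>; <1 1 2>}
[TSO] allowed = {<0 0 0>; <0 0 1>; <0 0 2>; <0 1 0>; <0 1 1>; <0 1 2>; <1 0 0>; <1 0 1>; <1 0 2>; <1 1 0>; <1 1 1>; <1 1 2>}
[PSO] allowed = {<0 0 0>; <0 0 1>; <0 0 2>; <0 1 0>; <0 1 1>; <0 1 2>; <1 0 0>; <1 0 1>; <1 0 2>; <1 1 0>; <1 1 1>; <1 1 2>}
target <0 1 0> ∈ {TSO,PSO}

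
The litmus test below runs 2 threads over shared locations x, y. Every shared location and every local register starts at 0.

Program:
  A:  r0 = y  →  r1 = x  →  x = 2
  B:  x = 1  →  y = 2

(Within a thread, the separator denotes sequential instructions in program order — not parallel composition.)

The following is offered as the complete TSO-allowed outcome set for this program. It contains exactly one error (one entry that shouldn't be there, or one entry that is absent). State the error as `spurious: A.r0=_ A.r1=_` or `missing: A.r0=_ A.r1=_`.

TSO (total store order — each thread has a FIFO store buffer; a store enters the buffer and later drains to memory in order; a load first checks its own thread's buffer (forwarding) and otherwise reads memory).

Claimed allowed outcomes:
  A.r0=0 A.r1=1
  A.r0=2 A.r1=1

outcome vector order: (A.r0,A.r1)
TSO: 3 outcomes — {0/0 0/1 2/1}
TSO∖claimed = {0/0}

missing: A.r0=0 A.r1=0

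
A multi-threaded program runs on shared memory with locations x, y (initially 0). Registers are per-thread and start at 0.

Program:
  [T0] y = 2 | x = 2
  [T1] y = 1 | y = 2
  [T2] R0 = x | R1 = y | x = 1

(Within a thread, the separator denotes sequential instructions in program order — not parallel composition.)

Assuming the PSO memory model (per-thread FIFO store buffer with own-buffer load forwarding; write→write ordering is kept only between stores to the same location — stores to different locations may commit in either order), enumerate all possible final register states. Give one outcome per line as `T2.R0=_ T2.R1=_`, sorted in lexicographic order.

outcome vector order: (T2.R0,T2.R1)
|PSO outcomes| = 6

T2.R0=0 T2.R1=0
T2.R0=0 T2.R1=1
T2.R0=0 T2.R1=2
T2.R0=2 T2.R1=0
T2.R0=2 T2.R1=1
T2.R0=2 T2.R1=2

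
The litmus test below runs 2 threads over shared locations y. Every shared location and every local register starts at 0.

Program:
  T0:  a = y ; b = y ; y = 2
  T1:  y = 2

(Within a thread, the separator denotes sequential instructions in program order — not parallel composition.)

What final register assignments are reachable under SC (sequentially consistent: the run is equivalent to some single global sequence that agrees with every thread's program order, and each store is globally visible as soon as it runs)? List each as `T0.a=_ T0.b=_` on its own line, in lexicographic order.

T0.a=0 T0.b=0
T0.a=0 T0.b=2
T0.a=2 T0.b=2

outcome vector order: (T0.a,T0.b)
|SC outcomes| = 3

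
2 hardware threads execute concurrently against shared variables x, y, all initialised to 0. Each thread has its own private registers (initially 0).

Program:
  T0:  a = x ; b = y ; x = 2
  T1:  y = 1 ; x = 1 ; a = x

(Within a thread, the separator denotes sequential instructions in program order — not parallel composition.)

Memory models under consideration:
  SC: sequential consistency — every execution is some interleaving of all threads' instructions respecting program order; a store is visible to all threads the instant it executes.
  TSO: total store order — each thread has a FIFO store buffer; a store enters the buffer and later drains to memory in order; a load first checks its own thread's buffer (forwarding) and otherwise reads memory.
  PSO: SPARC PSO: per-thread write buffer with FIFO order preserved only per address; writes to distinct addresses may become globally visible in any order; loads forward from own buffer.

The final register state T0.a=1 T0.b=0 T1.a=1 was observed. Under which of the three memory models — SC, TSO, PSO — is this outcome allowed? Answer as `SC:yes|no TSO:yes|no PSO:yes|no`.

outcome vector order: (T0.a,T0.b,T1.a)
SC (6): (0,0,1), (0,0,2), (0,1,1), (0,1,2), (1,1,1), (1,1,2)
TSO (6): (0,0,1), (0,0,2), (0,1,1), (0,1,2), (1,1,1), (1,1,2)
PSO (8): (0,0,1), (0,0,2), (0,1,1), (0,1,2), (1,0,1), (1,0,2), (1,1,1), (1,1,2)
target (1,0,1) ∈ {PSO}

SC:no TSO:no PSO:yes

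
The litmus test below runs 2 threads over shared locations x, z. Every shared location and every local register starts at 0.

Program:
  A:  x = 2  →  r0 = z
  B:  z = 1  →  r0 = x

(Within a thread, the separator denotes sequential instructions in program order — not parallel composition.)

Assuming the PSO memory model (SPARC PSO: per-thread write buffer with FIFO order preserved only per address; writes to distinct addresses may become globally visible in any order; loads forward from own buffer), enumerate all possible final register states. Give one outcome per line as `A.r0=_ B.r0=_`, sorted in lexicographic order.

A.r0=0 B.r0=0
A.r0=0 B.r0=2
A.r0=1 B.r0=0
A.r0=1 B.r0=2

outcome vector order: (A.r0,B.r0)
|PSO outcomes| = 4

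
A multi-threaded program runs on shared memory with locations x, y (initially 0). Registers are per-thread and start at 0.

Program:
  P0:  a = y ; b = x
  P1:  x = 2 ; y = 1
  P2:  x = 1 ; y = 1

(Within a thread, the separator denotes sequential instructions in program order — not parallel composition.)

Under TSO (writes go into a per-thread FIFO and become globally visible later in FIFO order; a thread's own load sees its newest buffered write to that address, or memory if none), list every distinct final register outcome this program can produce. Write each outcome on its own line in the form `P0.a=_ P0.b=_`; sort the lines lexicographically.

outcome vector order: (P0.a,P0.b)
|TSO outcomes| = 5

P0.a=0 P0.b=0
P0.a=0 P0.b=1
P0.a=0 P0.b=2
P0.a=1 P0.b=1
P0.a=1 P0.b=2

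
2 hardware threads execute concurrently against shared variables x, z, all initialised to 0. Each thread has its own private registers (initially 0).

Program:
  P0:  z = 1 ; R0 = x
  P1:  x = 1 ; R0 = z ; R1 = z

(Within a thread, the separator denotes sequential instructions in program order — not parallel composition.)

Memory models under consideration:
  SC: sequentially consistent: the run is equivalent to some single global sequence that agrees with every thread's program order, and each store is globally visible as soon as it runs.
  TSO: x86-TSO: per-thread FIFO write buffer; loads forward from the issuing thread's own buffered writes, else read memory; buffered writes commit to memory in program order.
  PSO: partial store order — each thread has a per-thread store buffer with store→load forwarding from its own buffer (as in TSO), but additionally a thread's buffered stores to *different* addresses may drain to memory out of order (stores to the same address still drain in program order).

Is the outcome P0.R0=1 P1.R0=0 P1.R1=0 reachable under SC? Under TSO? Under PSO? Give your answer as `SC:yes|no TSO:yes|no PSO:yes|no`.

outcome vector order: (P0.R0,P1.R0,P1.R1)
[SC] allowed = {011; 100; 101; 111}
[TSO] allowed = {000; 001; 011; 100; 101; 111}
[PSO] allowed = {000; 001; 011; 100; 101; 111}
target 100 ∈ {SC,TSO,PSO}

SC:yes TSO:yes PSO:yes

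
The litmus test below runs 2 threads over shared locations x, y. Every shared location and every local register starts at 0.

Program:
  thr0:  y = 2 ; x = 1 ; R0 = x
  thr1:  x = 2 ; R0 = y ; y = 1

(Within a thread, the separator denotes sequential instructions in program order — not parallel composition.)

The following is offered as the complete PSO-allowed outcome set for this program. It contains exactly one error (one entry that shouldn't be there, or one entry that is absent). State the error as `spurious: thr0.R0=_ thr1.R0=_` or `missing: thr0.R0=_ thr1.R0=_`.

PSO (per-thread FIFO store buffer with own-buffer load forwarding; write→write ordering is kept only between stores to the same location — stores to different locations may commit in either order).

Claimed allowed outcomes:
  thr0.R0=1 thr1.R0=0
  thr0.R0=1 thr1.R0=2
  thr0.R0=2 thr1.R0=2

outcome vector order: (thr0.R0,thr1.R0)
PSO (4): (1,0); (1,2); (2,0); (2,2)
PSO∖claimed = {(2,0)}

missing: thr0.R0=2 thr1.R0=0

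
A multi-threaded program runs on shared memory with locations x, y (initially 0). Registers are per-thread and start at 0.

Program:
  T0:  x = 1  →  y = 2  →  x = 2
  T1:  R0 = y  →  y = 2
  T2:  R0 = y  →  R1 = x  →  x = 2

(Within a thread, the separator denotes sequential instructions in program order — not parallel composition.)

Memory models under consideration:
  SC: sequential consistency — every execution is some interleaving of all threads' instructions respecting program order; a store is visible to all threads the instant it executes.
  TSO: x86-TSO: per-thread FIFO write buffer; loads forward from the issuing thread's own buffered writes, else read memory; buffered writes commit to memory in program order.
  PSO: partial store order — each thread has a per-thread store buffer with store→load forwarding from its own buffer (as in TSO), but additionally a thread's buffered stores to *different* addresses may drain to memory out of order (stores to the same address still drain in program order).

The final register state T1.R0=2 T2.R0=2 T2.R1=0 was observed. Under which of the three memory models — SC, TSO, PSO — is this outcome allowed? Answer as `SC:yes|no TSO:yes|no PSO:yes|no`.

SC:no TSO:no PSO:yes

outcome vector order: (T1.R0,T2.R0,T2.R1)
[SC] allowed = {(0,0,0), (0,0,1), (0,0,2), (0,2,0), (0,2,1), (0,2,2), (2,0,0), (2,0,1), (2,0,2), (2,2,1), (2,2,2)}
[TSO] allowed = {(0,0,0), (0,0,1), (0,0,2), (0,2,0), (0,2,1), (0,2,2), (2,0,0), (2,0,1), (2,0,2), (2,2,1), (2,2,2)}
[PSO] allowed = {(0,0,0), (0,0,1), (0,0,2), (0,2,0), (0,2,1), (0,2,2), (2,0,0), (2,0,1), (2,0,2), (2,2,0), (2,2,1), (2,2,2)}
target (2,2,0) ∈ {PSO}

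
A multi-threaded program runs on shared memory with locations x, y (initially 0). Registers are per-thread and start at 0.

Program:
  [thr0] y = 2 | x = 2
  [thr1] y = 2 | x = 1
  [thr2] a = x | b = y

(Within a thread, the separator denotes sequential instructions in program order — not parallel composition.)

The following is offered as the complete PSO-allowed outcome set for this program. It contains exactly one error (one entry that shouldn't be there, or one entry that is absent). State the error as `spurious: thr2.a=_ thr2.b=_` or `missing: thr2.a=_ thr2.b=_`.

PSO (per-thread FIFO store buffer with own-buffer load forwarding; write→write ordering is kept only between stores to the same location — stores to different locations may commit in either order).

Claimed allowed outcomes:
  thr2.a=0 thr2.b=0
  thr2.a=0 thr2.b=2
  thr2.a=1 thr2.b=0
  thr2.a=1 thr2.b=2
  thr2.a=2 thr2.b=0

outcome vector order: (thr2.a,thr2.b)
PSO (6): 00; 02; 10; 12; 20; 22
PSO∖claimed = {22}

missing: thr2.a=2 thr2.b=2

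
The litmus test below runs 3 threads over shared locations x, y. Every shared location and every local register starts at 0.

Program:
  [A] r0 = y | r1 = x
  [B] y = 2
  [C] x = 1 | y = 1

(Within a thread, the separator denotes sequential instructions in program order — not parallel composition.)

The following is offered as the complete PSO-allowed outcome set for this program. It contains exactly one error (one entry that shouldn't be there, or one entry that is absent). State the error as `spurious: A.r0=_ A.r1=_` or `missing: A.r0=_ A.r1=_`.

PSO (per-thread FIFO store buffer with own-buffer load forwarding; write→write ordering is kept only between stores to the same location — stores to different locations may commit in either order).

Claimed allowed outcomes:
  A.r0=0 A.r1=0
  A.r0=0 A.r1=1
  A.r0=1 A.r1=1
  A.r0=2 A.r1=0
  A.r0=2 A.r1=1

outcome vector order: (A.r0,A.r1)
PSO (6): 0/0; 0/1; 1/0; 1/1; 2/0; 2/1
PSO∖claimed = {1/0}

missing: A.r0=1 A.r1=0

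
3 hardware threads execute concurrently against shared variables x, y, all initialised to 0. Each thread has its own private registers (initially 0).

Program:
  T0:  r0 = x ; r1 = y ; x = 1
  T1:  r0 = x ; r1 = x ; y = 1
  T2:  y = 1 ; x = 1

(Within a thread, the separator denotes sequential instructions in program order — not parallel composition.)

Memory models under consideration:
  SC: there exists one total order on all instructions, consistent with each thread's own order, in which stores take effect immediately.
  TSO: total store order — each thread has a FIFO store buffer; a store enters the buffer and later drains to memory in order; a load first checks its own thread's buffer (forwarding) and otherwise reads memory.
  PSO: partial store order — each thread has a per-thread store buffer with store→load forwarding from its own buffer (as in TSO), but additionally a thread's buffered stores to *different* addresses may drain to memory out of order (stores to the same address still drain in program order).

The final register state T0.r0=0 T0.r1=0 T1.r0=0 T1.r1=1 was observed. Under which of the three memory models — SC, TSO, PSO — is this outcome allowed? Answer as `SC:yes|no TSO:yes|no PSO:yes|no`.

outcome vector order: (T0.r0,T0.r1,T1.r0,T1.r1)
under SC → 0000 0001 0011 0100 0101 0111 1100 1101 1111
under TSO → 0000 0001 0011 0100 0101 0111 1100 1101 1111
under PSO → 0000 0001 0011 0100 0101 0111 1000 1001 1011 1100 1101 1111
target 0001 ∈ {SC,TSO,PSO}

SC:yes TSO:yes PSO:yes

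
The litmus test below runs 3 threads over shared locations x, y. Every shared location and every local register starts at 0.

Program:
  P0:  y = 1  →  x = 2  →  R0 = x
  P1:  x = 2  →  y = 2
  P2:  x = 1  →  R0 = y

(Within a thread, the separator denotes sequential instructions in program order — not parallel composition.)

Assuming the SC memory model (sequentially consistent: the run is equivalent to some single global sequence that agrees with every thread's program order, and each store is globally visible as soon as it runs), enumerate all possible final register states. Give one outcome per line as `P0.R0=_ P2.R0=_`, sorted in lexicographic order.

P0.R0=1 P2.R0=1
P0.R0=1 P2.R0=2
P0.R0=2 P2.R0=0
P0.R0=2 P2.R0=1
P0.R0=2 P2.R0=2

outcome vector order: (P0.R0,P2.R0)
|SC outcomes| = 5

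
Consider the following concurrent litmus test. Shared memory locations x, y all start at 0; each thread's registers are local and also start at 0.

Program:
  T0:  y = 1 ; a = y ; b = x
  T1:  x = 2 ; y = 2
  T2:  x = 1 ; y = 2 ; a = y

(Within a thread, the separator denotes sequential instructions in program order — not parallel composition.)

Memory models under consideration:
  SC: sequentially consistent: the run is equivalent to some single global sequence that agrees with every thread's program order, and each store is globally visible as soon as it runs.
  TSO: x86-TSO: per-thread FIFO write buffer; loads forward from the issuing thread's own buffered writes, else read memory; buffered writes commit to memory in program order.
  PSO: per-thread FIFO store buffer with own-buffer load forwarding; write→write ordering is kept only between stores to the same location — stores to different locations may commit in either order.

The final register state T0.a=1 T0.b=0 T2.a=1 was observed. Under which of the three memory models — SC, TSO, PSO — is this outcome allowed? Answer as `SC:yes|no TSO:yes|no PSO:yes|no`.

SC:no TSO:yes PSO:yes

outcome vector order: (T0.a,T0.b,T2.a)
under SC → <1 0 2> <1 1 1> <1 1 2> <1 2 1> <1 2 2> <2 1 1> <2 1 2> <2 2 1> <2 2 2>
under TSO → <1 0 1> <1 0 2> <1 1 1> <1 1 2> <1 2 1> <1 2 2> <2 1 1> <2 1 2> <2 2 1> <2 2 2>
under PSO → <1 0 1> <1 0 2> <1 1 1> <1 1 2> <1 2 1> <1 2 2> <2 0 1> <2 0 2> <2 1 1> <2 1 2> <2 2 1> <2 2 2>
target <1 0 1> ∈ {TSO,PSO}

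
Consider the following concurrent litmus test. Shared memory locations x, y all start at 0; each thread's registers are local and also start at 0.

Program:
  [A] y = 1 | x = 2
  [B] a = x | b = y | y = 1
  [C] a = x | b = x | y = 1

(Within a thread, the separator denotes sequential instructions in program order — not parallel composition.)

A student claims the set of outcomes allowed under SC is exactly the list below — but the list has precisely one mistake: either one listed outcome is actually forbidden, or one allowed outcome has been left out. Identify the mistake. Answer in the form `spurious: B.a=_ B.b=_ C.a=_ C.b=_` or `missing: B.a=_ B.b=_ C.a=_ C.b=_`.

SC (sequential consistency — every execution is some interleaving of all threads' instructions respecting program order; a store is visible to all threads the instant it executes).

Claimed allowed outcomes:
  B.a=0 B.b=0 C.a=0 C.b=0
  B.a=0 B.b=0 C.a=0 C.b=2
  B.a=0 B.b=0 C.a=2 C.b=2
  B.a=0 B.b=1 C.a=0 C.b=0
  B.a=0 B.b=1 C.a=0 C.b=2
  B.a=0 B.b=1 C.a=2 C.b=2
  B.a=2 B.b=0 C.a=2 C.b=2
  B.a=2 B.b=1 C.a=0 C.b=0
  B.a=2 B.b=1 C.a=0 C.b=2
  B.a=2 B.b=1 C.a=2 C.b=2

outcome vector order: (B.a,B.b,C.a,C.b)
under SC → 0/0/0/0; 0/0/0/2; 0/0/2/2; 0/1/0/0; 0/1/0/2; 0/1/2/2; 2/1/0/0; 2/1/0/2; 2/1/2/2
claimed∖SC = {2/0/2/2}

spurious: B.a=2 B.b=0 C.a=2 C.b=2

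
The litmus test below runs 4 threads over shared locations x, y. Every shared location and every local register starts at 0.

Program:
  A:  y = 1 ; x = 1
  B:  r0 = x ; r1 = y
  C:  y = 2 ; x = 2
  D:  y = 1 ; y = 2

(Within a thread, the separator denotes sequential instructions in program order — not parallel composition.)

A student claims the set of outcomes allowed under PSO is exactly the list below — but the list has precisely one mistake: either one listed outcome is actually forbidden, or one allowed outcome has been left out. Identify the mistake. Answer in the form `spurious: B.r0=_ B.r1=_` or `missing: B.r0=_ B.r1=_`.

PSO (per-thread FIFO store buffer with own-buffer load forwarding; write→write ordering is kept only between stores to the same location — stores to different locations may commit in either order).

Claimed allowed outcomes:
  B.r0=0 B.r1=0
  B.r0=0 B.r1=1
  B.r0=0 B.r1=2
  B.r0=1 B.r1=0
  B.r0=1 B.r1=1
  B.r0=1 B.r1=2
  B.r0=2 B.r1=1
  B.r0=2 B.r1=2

outcome vector order: (B.r0,B.r1)
PSO (9): (0,0), (0,1), (0,2), (1,0), (1,1), (1,2), (2,0), (2,1), (2,2)
PSO∖claimed = {(2,0)}

missing: B.r0=2 B.r1=0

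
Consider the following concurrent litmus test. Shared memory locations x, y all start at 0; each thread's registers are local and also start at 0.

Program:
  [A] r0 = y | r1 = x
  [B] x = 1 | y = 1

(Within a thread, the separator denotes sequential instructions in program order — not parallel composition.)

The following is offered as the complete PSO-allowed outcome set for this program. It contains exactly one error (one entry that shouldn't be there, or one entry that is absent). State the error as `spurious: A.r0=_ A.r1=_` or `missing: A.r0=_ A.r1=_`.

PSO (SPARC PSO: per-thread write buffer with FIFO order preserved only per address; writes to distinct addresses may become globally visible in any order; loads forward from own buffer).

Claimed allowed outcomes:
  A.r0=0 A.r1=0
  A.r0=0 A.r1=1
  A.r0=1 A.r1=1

outcome vector order: (A.r0,A.r1)
under PSO → <0 0>; <0 1>; <1 0>; <1 1>
PSO∖claimed = {<1 0>}

missing: A.r0=1 A.r1=0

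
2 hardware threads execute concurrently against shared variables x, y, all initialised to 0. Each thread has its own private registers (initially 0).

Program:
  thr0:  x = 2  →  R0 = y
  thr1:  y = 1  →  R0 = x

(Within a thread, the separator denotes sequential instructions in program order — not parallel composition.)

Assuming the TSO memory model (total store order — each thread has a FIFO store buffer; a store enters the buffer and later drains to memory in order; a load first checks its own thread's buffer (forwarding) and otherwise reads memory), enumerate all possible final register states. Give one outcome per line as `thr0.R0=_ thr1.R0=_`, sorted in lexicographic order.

outcome vector order: (thr0.R0,thr1.R0)
|TSO outcomes| = 4

thr0.R0=0 thr1.R0=0
thr0.R0=0 thr1.R0=2
thr0.R0=1 thr1.R0=0
thr0.R0=1 thr1.R0=2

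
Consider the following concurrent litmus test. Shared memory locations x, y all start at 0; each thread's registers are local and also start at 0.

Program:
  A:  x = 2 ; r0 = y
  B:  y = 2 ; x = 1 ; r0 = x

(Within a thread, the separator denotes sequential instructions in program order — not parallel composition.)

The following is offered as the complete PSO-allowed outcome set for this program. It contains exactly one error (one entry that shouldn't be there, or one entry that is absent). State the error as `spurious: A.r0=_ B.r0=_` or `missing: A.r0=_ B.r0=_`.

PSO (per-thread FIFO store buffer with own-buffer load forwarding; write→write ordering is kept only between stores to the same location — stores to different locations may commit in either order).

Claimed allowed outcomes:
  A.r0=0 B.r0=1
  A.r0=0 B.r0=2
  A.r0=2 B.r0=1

outcome vector order: (A.r0,B.r0)
[PSO] allowed = {0/1, 0/2, 2/1, 2/2}
PSO∖claimed = {2/2}

missing: A.r0=2 B.r0=2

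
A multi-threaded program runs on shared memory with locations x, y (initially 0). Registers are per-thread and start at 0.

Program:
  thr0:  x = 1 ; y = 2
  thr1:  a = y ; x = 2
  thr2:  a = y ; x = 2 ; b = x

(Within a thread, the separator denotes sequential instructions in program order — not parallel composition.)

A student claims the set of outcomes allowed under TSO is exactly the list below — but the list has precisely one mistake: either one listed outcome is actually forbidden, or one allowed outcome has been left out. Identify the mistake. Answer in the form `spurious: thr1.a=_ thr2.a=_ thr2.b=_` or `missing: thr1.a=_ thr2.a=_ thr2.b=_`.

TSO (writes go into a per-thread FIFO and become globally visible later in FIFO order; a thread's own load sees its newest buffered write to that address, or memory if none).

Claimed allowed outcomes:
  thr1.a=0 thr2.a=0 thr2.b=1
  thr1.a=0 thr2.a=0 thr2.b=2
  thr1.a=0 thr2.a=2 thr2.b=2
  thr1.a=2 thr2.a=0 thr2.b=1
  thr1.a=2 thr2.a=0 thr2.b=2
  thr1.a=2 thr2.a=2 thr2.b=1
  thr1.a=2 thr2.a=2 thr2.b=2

spurious: thr1.a=2 thr2.a=2 thr2.b=1

outcome vector order: (thr1.a,thr2.a,thr2.b)
[TSO] allowed = {0/0/1; 0/0/2; 0/2/2; 2/0/1; 2/0/2; 2/2/2}
claimed∖TSO = {2/2/1}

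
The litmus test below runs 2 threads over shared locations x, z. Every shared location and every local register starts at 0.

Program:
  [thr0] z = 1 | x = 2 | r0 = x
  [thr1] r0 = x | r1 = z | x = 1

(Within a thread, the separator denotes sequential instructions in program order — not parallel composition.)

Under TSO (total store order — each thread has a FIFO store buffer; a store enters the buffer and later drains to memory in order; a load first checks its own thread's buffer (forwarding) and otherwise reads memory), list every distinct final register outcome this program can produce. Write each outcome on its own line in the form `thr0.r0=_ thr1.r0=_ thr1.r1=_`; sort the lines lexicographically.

outcome vector order: (thr0.r0,thr1.r0,thr1.r1)
|TSO outcomes| = 6

thr0.r0=1 thr1.r0=0 thr1.r1=0
thr0.r0=1 thr1.r0=0 thr1.r1=1
thr0.r0=1 thr1.r0=2 thr1.r1=1
thr0.r0=2 thr1.r0=0 thr1.r1=0
thr0.r0=2 thr1.r0=0 thr1.r1=1
thr0.r0=2 thr1.r0=2 thr1.r1=1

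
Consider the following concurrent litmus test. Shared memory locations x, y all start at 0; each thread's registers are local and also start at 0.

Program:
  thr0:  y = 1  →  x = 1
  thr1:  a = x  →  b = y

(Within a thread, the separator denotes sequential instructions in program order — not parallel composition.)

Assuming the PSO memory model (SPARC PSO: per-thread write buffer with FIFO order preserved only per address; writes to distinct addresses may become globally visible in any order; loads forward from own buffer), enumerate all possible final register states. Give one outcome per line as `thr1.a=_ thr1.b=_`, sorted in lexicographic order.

thr1.a=0 thr1.b=0
thr1.a=0 thr1.b=1
thr1.a=1 thr1.b=0
thr1.a=1 thr1.b=1

outcome vector order: (thr1.a,thr1.b)
|PSO outcomes| = 4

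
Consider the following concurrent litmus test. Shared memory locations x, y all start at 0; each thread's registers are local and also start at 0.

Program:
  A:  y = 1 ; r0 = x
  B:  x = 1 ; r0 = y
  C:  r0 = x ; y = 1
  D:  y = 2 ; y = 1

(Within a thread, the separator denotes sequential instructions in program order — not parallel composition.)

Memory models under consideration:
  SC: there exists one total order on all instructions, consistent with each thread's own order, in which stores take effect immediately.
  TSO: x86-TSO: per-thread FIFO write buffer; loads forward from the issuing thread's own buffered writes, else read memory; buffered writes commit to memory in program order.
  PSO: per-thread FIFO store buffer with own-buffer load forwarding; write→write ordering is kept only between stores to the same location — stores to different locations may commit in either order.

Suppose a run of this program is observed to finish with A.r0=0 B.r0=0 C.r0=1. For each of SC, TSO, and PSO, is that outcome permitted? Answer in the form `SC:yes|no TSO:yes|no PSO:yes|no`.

SC:no TSO:yes PSO:yes

outcome vector order: (A.r0,B.r0,C.r0)
under SC → (0,1,0); (0,1,1); (0,2,0); (0,2,1); (1,0,0); (1,0,1); (1,1,0); (1,1,1); (1,2,0); (1,2,1)
under TSO → (0,0,0); (0,0,1); (0,1,0); (0,1,1); (0,2,0); (0,2,1); (1,0,0); (1,0,1); (1,1,0); (1,1,1); (1,2,0); (1,2,1)
under PSO → (0,0,0); (0,0,1); (0,1,0); (0,1,1); (0,2,0); (0,2,1); (1,0,0); (1,0,1); (1,1,0); (1,1,1); (1,2,0); (1,2,1)
target (0,0,1) ∈ {TSO,PSO}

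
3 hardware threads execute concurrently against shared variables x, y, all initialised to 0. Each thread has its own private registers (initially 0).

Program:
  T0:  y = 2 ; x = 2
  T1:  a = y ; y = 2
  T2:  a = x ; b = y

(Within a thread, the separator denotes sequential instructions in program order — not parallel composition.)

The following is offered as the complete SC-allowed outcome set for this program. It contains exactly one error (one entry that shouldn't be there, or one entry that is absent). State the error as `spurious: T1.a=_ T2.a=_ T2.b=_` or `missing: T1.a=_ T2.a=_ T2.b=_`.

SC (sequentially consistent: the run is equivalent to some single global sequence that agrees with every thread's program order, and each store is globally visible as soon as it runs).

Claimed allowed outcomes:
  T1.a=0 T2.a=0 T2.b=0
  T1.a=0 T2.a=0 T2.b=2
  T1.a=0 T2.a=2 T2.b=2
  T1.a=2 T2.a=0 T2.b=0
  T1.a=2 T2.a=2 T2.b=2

missing: T1.a=2 T2.a=0 T2.b=2

outcome vector order: (T1.a,T2.a,T2.b)
SC (6): 0/0/0, 0/0/2, 0/2/2, 2/0/0, 2/0/2, 2/2/2
SC∖claimed = {2/0/2}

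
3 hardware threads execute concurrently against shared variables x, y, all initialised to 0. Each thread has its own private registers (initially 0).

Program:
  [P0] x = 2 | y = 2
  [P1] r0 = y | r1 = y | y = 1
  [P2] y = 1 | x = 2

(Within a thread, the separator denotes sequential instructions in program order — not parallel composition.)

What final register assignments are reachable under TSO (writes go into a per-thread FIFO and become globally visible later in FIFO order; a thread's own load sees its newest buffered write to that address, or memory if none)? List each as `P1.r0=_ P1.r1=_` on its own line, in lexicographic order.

outcome vector order: (P1.r0,P1.r1)
|TSO outcomes| = 7

P1.r0=0 P1.r1=0
P1.r0=0 P1.r1=1
P1.r0=0 P1.r1=2
P1.r0=1 P1.r1=1
P1.r0=1 P1.r1=2
P1.r0=2 P1.r1=1
P1.r0=2 P1.r1=2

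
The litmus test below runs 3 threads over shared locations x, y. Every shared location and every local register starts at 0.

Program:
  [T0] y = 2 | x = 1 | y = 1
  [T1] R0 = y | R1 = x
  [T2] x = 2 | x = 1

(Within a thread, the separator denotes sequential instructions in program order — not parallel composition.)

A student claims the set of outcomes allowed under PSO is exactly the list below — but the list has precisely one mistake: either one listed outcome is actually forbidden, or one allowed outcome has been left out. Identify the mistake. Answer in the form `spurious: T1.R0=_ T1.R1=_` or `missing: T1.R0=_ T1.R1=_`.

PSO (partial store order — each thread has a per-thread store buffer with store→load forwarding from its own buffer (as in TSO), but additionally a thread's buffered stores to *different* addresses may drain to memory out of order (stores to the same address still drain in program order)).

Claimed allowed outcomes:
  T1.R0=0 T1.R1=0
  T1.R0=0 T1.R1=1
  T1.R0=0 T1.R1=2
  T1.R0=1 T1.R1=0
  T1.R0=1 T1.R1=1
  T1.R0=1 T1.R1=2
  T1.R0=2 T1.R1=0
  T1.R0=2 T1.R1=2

missing: T1.R0=2 T1.R1=1

outcome vector order: (T1.R0,T1.R1)
under PSO → 0/0, 0/1, 0/2, 1/0, 1/1, 1/2, 2/0, 2/1, 2/2
PSO∖claimed = {2/1}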